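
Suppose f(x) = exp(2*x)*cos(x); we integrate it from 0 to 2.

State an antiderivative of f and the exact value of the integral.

Whatever form F(x) takes, F'(x) = f(x) is non-negotiable.
F(x) = (sin(x) + 2*cos(x))*exp(2*x)/5 is an antiderivative of f.
Check: d/dx[(sin(x) + 2*cos(x))*exp(2*x)/5] = exp(2*x)*cos(x) = f(x).
F(2) = 2*exp(4)*cos(2)/5 + exp(4)*sin(2)/5; F(0) = 2/5.
Integral = F(2) - F(0) = 2*exp(4)*cos(2)/5 - 2/5 + exp(4)*sin(2)/5.

Antiderivative: F(x) = (sin(x) + 2*cos(x))*exp(2*x)/5; value = 2*exp(4)*cos(2)/5 - 2/5 + exp(4)*sin(2)/5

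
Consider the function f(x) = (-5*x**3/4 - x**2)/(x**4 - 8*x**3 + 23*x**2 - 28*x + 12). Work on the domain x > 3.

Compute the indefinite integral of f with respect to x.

Factor the denominator (4*(x - 3)*(x - 2)**2*(x - 1)) and decompose: f = 9/(8*(x - 1)) + 19/(x - 2) + 14/(x - 2)**2 - 171/(8*(x - 3)); each piece integrates to a log, atan, or power term.
Check: d/dx[-171*log(x - 3)/8 + 19*log(x - 2) + 9*log(x - 1)/8 - 14/(x - 2)] = (-5*x**3 - 4*x**2)/(4*x**4 - 32*x**3 + 92*x**2 - 112*x + 48), which equals f(x).

F(x) = -171*log(x - 3)/8 + 19*log(x - 2) + 9*log(x - 1)/8 - 14/(x - 2) + C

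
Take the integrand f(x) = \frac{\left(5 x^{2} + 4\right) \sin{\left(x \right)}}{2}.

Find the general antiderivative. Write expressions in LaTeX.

For F(x) to be correct the identity F'(x) - f(x) = 0 must hold.
Check: d/dx[- \frac{5 x^{2} \cos{\left(x \right)}}{2} + 5 x \sin{\left(x \right)} + 3 \cos{\left(x \right)}] = \frac{5 x^{2} \sin{\left(x \right)}}{2} + 2 \sin{\left(x \right)}, which equals f(x).

F(x) = - \frac{5 x^{2} \cos{\left(x \right)}}{2} + 5 x \sin{\left(x \right)} + 3 \cos{\left(x \right)} + C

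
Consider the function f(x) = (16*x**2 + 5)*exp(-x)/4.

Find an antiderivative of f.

Recognize the product-rule pattern: f = u'v + uv' with u = -4*x**2 - 8*x - 37/4, v = exp(-x), so integration by parts undoes it.
Check: d/dx[-(16*x**2 + 32*x + 37)*exp(-x)/4] = (16*x**2 + 5)*exp(-x)/4 = f(x).

An antiderivative is F(x) = -(16*x**2 + 32*x + 37)*exp(-x)/4.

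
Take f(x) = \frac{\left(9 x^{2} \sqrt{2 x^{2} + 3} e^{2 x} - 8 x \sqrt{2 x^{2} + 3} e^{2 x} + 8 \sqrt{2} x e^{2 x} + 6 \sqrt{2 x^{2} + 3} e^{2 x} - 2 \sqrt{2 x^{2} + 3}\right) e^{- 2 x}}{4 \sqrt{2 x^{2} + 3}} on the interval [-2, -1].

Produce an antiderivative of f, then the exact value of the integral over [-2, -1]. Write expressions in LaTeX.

Antiderivative: F(x) = \frac{\sqrt{2} \left(9 \sqrt{2} x^{3} e^{2 x} - 12 \sqrt{2} x^{2} e^{2 x} + 18 \sqrt{2} x e^{2 x} + 24 \sqrt{2 x^{2} + 3} e^{2 x} + 8 \sqrt{2} e^{2 x} + 3 \sqrt{2}\right) e^{- 2 x}}{24}; value = - \frac{e^{4}}{4} - \sqrt{22} + \frac{e^{2}}{4} + \sqrt{10} + \frac{39}{4}

An antiderivative F(x) passes only if d/dx[F] lands on f(x) exactly.
F(x) = \frac{\sqrt{2} \left(9 \sqrt{2} x^{3} e^{2 x} - 12 \sqrt{2} x^{2} e^{2 x} + 18 \sqrt{2} x e^{2 x} + 24 \sqrt{2 x^{2} + 3} e^{2 x} + 8 \sqrt{2} e^{2 x} + 3 \sqrt{2}\right) e^{- 2 x}}{24} is an antiderivative of f.
Check: d/dx[\frac{\sqrt{2} \left(9 \sqrt{2} x^{3} e^{2 x} - 12 \sqrt{2} x^{2} e^{2 x} + 18 \sqrt{2} x e^{2 x} + 24 \sqrt{2 x^{2} + 3} e^{2 x} + 8 \sqrt{2} e^{2 x} + 3 \sqrt{2}\right) e^{- 2 x}}{24}] = \frac{\left(9 x^{2} \sqrt{2 x^{2} + 3} e^{2 x} - 8 x \sqrt{2 x^{2} + 3} e^{2 x} + 8 \sqrt{2} x e^{2 x} + 6 \sqrt{2 x^{2} + 3} e^{2 x} - 2 \sqrt{2 x^{2} + 3}\right) e^{- 2 x}}{4 \sqrt{2 x^{2} + 3}} = f(x).
F(-1) = - \frac{31}{12} + \frac{e^{2}}{4} + \sqrt{10}; F(-2) = - \frac{37}{3} + \sqrt{22} + \frac{e^{4}}{4}.
Integral = F(-1) - F(-2) = - \frac{e^{4}}{4} - \sqrt{22} + \frac{e^{2}}{4} + \sqrt{10} + \frac{39}{4}.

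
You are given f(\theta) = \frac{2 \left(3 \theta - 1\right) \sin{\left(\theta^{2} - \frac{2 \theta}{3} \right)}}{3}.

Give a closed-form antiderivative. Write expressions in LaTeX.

f matches the chain-rule pattern g'(h)*h' with inner function h(\theta) = \theta^{2} - \frac{2 \theta}{3}; substituting u = h(\theta) collapses the integral.
Check: d/d\theta[- \cos{\left(\theta^{2} - \frac{2 \theta}{3} \right)}] = 2 \theta \sin{\left(\theta^{2} - \frac{2 \theta}{3} \right)} - \frac{2 \sin{\left(\theta^{2} - \frac{2 \theta}{3} \right)}}{3}, which equals f(\theta).

An antiderivative is F(\theta) = - \cos{\left(\theta^{2} - \frac{2 \theta}{3} \right)}.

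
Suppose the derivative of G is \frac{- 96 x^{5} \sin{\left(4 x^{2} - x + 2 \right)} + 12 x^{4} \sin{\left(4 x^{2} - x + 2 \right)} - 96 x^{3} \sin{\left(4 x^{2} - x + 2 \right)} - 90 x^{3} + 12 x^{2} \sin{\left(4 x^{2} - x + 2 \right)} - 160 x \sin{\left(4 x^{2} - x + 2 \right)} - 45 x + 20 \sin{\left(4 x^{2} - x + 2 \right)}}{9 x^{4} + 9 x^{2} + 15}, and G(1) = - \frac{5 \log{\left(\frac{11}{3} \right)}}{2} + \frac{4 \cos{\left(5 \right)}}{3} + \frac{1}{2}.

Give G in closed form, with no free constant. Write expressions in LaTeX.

Any candidate G(x) must reproduce the stated G'(x) exactly.
A general antiderivative is - \frac{5 \log{\left(x^{4} + x^{2} + \frac{5}{3} \right)}}{2} + \frac{4 \cos{\left(4 x^{2} - x + 2 \right)}}{3} + C.
The condition gives C = - \frac{5 \log{\left(\frac{11}{3} \right)}}{2} + \frac{4 \cos{\left(5 \right)}}{3} + \frac{1}{2} - (- \frac{5 \log{\left(\frac{11}{3} \right)}}{2} + \frac{4 \cos{\left(5 \right)}}{3}) = \frac{1}{2}.
So G(x) = - \frac{5 \log{\left(x^{4} + x^{2} + \frac{5}{3} \right)}}{2} + \frac{4 \cos{\left(4 x^{2} - x + 2 \right)}}{3} + \frac{1}{2}.
Check: d/dx[- \frac{5 \log{\left(x^{4} + x^{2} + \frac{5}{3} \right)}}{2} + \frac{4 \cos{\left(4 x^{2} - x + 2 \right)}}{3} + \frac{1}{2}] = \frac{- 96 x^{5} \sin{\left(4 x^{2} - x + 2 \right)} + 12 x^{4} \sin{\left(4 x^{2} - x + 2 \right)} - 96 x^{3} \sin{\left(4 x^{2} - x + 2 \right)} - 90 x^{3} + 12 x^{2} \sin{\left(4 x^{2} - x + 2 \right)} - 160 x \sin{\left(4 x^{2} - x + 2 \right)} - 45 x + 20 \sin{\left(4 x^{2} - x + 2 \right)}}{9 x^{4} + 9 x^{2} + 15} = G'(x).

G(x) = - \frac{5 \log{\left(x^{4} + x^{2} + \frac{5}{3} \right)}}{2} + \frac{4 \cos{\left(4 x^{2} - x + 2 \right)}}{3} + \frac{1}{2}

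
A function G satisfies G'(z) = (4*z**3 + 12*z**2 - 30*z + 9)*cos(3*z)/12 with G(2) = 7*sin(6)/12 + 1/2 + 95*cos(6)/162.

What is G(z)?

G(z) = z**3*sin(3*z)/9 + z**2*sin(3*z)/3 + z**2*cos(3*z)/9 - 49*z*sin(3*z)/54 + 2*z*cos(3*z)/9 + 19*sin(3*z)/108 - 49*cos(3*z)/162 + 1/2

The proposed G(z) is checked by its d/dz: the result must match the given G'(z).
A general antiderivative is z**3*sin(3*z)/9 + z**2*sin(3*z)/3 + z**2*cos(3*z)/9 - 49*z*sin(3*z)/54 + 2*z*cos(3*z)/9 + 19*sin(3*z)/108 - 49*cos(3*z)/162 + C.
The condition gives C = 7*sin(6)/12 + 1/2 + 95*cos(6)/162 - (7*sin(6)/12 + 95*cos(6)/162) = 1/2.
So G(z) = z**3*sin(3*z)/9 + z**2*sin(3*z)/3 + z**2*cos(3*z)/9 - 49*z*sin(3*z)/54 + 2*z*cos(3*z)/9 + 19*sin(3*z)/108 - 49*cos(3*z)/162 + 1/2.
Check: d/dz[z**3*sin(3*z)/9 + z**2*sin(3*z)/3 + z**2*cos(3*z)/9 - 49*z*sin(3*z)/54 + 2*z*cos(3*z)/9 + 19*sin(3*z)/108 - 49*cos(3*z)/162 + 1/2] = z**3*cos(3*z)/3 + z**2*cos(3*z) - 5*z*cos(3*z)/2 + 3*cos(3*z)/4, which equals G'(z).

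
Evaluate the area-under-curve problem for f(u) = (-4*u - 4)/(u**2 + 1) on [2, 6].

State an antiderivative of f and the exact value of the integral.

Antiderivative: F(u) = -2*log(u**2 + 1) - 4*atan(u); value = -2*log(37) - 4*atan(6) + 2*log(5) + 4*atan(2)

An antiderivative F(u) passes only if d/du[F] lands on f(u) exactly.
F(u) = -2*log(u**2 + 1) - 4*atan(u) is an antiderivative of f.
Check: d/du[-2*log(u**2 + 1) - 4*atan(u)] = (-4*u - 4)/(u**2 + 1) = f(u).
F(6) = -2*log(37) - 4*atan(6); F(2) = -4*atan(2) - 2*log(5).
Integral = F(6) - F(2) = -2*log(37) - 4*atan(6) + 2*log(5) + 4*atan(2).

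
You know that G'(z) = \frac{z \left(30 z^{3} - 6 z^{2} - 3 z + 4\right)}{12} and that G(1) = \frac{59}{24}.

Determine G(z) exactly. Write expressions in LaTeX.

G(z) = \frac{12 z^{5} - 3 z^{4} - 2 z^{3} + 4 z^{2} + 48}{24}

Check a candidate G(z) by differentiating: d/dz[G] must match the given G'(z).
A general antiderivative is \frac{z^{5}}{2} - \frac{z^{4}}{8} - \frac{z^{3}}{12} + \frac{z^{2}}{6} + C.
The condition gives C = \frac{59}{24} - (\frac{11}{24}) = 2.
So G(z) = \frac{12 z^{5} - 3 z^{4} - 2 z^{3} + 4 z^{2} + 48}{24}.
Check: d/dz[\frac{12 z^{5} - 3 z^{4} - 2 z^{3} + 4 z^{2} + 48}{24}] = \frac{5 z^{4}}{2} - \frac{z^{3}}{2} - \frac{z^{2}}{4} + \frac{z}{3}, which equals G'(z).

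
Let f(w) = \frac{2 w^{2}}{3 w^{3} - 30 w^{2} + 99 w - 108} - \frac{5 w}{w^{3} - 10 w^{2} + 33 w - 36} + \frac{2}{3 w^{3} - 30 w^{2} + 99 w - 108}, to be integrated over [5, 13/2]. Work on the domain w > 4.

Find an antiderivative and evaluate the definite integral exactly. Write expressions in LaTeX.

Antiderivative: F(w) = \frac{- 26 w \log{\left(w - 4 \right)} + 28 w \log{\left(w - 3 \right)} + 78 \log{\left(w - 4 \right)} - 84 \log{\left(w - 3 \right)} - 25}{3 \left(w - 3\right)}; value = - \frac{26 \log{\left(\frac{5}{2} \right)}}{3} - \frac{28 \log{\left(2 \right)}}{3} + \frac{25}{14} + \frac{28 \log{\left(\frac{7}{2} \right)}}{3}

Factor the denominator (3 \left(w - 4\right) \left(w - 3\right)^{2}) and decompose: f = \frac{28}{3 \left(w - 3\right)} + \frac{25}{3 \left(w - 3\right)^{2}} - \frac{26}{3 \left(w - 4\right)}; each piece integrates to a log, atan, or power term.
F(w) = \frac{- 26 w \log{\left(w - 4 \right)} + 28 w \log{\left(w - 3 \right)} + 78 \log{\left(w - 4 \right)} - 84 \log{\left(w - 3 \right)} - 25}{3 \left(w - 3\right)} is an antiderivative of f.
Check: d/dw[\frac{- 26 w \log{\left(w - 4 \right)} + 28 w \log{\left(w - 3 \right)} + 78 \log{\left(w - 4 \right)} - 84 \log{\left(w - 3 \right)} - 25}{3 \left(w - 3\right)}] = \frac{2 w^{2} - 15 w + 2}{3 w^{3} - 30 w^{2} + 99 w - 108}, which equals f(w).
F(13/2) = - \frac{26 \log{\left(\frac{5}{2} \right)}}{3} - \frac{50}{21} + \frac{28 \log{\left(\frac{7}{2} \right)}}{3}; F(5) = - \frac{25}{6} + \frac{28 \log{\left(2 \right)}}{3}.
Integral = F(13/2) - F(5) = - \frac{26 \log{\left(\frac{5}{2} \right)}}{3} - \frac{28 \log{\left(2 \right)}}{3} + \frac{25}{14} + \frac{28 \log{\left(\frac{7}{2} \right)}}{3}.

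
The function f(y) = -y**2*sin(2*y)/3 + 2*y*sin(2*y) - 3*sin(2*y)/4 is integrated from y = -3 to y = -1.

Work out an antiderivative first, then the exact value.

Antiderivative: F(y) = y**2*cos(2*y)/6 - y*sin(2*y)/6 - y*cos(2*y) + sin(2*y)/2 + 7*cos(2*y)/24; value = -115*cos(6)/24 + 35*cos(2)/24 - 2*sin(2)/3 + sin(6)

Integrate term by term and add the pieces.
F(y) = y**2*cos(2*y)/6 - y*sin(2*y)/6 - y*cos(2*y) + sin(2*y)/2 + 7*cos(2*y)/24 is an antiderivative of f.
Check: d/dy[y**2*cos(2*y)/6 - y*sin(2*y)/6 - y*cos(2*y) + sin(2*y)/2 + 7*cos(2*y)/24] = -y**2*sin(2*y)/3 + 2*y*sin(2*y) - 3*sin(2*y)/4 = f(y).
F(-1) = 35*cos(2)/24 - 2*sin(2)/3; F(-3) = -sin(6) + 115*cos(6)/24.
Integral = F(-1) - F(-3) = -115*cos(6)/24 + 35*cos(2)/24 - 2*sin(2)/3 + sin(6).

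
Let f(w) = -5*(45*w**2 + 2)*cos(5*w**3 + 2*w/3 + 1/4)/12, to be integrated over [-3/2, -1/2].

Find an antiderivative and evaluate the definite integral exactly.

f matches the chain-rule pattern g'(h)*h' with inner function h(w) = 5*w**3 + 2*w/3 + 1/4; substituting u = h(w) collapses the integral.
F(w) = -5*sin(5*w**3 + 2*w/3 + 1/4)/4 is an antiderivative of f.
Check: d/dw[-5*sin(5*w**3 + 2*w/3 + 1/4)/4] = -75*w**2*cos(5*w**3 + 2*w/3 + 1/4)/4 - 5*cos(5*w**3 + 2*w/3 + 1/4)/6, which equals f(w).
F(-1/2) = 5*sin(17/24)/4; F(-3/2) = 5*sin(141/8)/4.
Integral = F(-1/2) - F(-3/2) = 5*sin(17/24)/4 - 5*sin(141/8)/4.

Antiderivative: F(w) = -5*sin(5*w**3 + 2*w/3 + 1/4)/4; value = 5*sin(17/24)/4 - 5*sin(141/8)/4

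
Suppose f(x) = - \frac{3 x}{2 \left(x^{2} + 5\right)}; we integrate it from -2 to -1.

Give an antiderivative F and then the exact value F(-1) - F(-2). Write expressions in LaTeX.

Antiderivative: F(x) = - \frac{3 \log{\left(x^{2} + 5 \right)}}{4}; value = - \frac{3 \log{\left(6 \right)}}{4} + \frac{3 \log{\left(9 \right)}}{4}

The substitution u = x^{2} + 5 works: f is exactly (dF/du)*(du/dx) for that inner function.
F(x) = - \frac{3 \log{\left(x^{2} + 5 \right)}}{4} is an antiderivative of f.
Check: d/dx[- \frac{3 \log{\left(x^{2} + 5 \right)}}{4}] = - \frac{3 x}{2 x^{2} + 10}, which equals f(x).
F(-1) = - \frac{3 \log{\left(6 \right)}}{4}; F(-2) = - \frac{3 \log{\left(9 \right)}}{4}.
Integral = F(-1) - F(-2) = - \frac{3 \log{\left(6 \right)}}{4} + \frac{3 \log{\left(9 \right)}}{4}.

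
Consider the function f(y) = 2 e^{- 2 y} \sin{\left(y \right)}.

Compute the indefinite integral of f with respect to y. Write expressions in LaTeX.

A first test for any F(y): its y-derivative must equal f(y) identically.
Check: d/dy[- \frac{2 \left(2 \sin{\left(y \right)} + \cos{\left(y \right)}\right) e^{- 2 y}}{5}] = 2 e^{- 2 y} \sin{\left(y \right)} = f(y).

F(y) = - \frac{2 \left(2 \sin{\left(y \right)} + \cos{\left(y \right)}\right) e^{- 2 y}}{5} + C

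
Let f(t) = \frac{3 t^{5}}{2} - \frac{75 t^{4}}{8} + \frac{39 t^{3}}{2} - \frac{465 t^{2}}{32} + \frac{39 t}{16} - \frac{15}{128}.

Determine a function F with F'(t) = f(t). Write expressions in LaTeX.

f matches the chain-rule pattern g'(h)*h' with inner function h(t) = - t^{2} + \frac{5 t}{2} - \frac{1}{4}; substituting u = h(t) collapses the integral.
Check: d/dt[- \frac{\left(- t^{2} + \frac{5 t}{2} - \frac{1}{4}\right)^{3}}{4}] = \frac{3 t^{5}}{2} - \frac{75 t^{4}}{8} + \frac{39 t^{3}}{2} - \frac{465 t^{2}}{32} + \frac{39 t}{16} - \frac{15}{128} = f(t).

An antiderivative is F(t) = - \frac{\left(- t^{2} + \frac{5 t}{2} - \frac{1}{4}\right)^{3}}{4}.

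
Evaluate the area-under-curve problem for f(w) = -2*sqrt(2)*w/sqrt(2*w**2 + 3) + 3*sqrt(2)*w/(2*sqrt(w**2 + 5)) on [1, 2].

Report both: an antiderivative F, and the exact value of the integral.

The integrand splits into summands that can be handled one at a time.
F(w) = sqrt(2)*(3*sqrt(w**2 + 5) - 2*sqrt(2*w**2 + 3))/2 is an antiderivative of f.
Check: d/dw[sqrt(2)*(3*sqrt(w**2 + 5) - 2*sqrt(2*w**2 + 3))/2] = (-4*sqrt(2)*w*sqrt(w**2 + 5) + 3*sqrt(2)*w*sqrt(2*w**2 + 3))/(2*sqrt(w**2 + 5)*sqrt(2*w**2 + 3)), which equals f(w).
F(2) = -sqrt(22) + 9*sqrt(2)/2; F(1) = -sqrt(10) + 3*sqrt(3).
Integral = F(2) - F(1) = -3*sqrt(3) - sqrt(22) + sqrt(10) + 9*sqrt(2)/2.

Antiderivative: F(w) = sqrt(2)*(3*sqrt(w**2 + 5) - 2*sqrt(2*w**2 + 3))/2; value = -3*sqrt(3) - sqrt(22) + sqrt(10) + 9*sqrt(2)/2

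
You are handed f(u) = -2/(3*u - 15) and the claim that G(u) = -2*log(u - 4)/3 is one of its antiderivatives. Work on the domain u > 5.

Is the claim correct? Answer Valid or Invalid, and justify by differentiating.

Invalid: d/du[G] - f = 2/(3*u**2 - 27*u + 60), which is not 0.

d/du[G] = -2/(3*u - 12)
d/du[G] - f(u) = 2/(3*u**2 - 27*u + 60) != 0.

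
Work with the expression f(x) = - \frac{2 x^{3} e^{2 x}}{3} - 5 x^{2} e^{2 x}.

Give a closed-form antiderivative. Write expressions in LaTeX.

f has the shape u'v + uv' for u = - \frac{x^{3}}{3} - 2 x^{2} + 2 x - 1 and v = e^{2 x} — it is the derivative of the product u*v.
Check: d/dx[\frac{\left(- x^{3} - 6 x^{2} + 6 x - 3\right) e^{2 x}}{3}] = - \frac{2 x^{3} e^{2 x}}{3} - 5 x^{2} e^{2 x} = f(x).

An antiderivative is F(x) = \frac{\left(- x^{3} - 6 x^{2} + 6 x - 3\right) e^{2 x}}{3}.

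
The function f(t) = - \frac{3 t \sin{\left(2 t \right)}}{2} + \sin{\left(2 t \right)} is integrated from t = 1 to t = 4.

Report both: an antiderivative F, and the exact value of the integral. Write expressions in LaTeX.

Integrate term by term and add the pieces.
F(t) = \frac{6 t \cos{\left(2 t \right)} - 3 \sin{\left(2 t \right)} - 4 \cos{\left(2 t \right)}}{8} is an antiderivative of f.
Check: d/dt[\frac{6 t \cos{\left(2 t \right)} - 3 \sin{\left(2 t \right)} - 4 \cos{\left(2 t \right)}}{8}] = - \frac{3 t \sin{\left(2 t \right)}}{2} + \sin{\left(2 t \right)} = f(t).
F(4) = - \frac{3 \sin{\left(8 \right)}}{8} + \frac{5 \cos{\left(8 \right)}}{2}; F(1) = - \frac{3 \sin{\left(2 \right)}}{8} + \frac{\cos{\left(2 \right)}}{4}.
Integral = F(4) - F(1) = - \frac{3 \sin{\left(8 \right)}}{8} + \frac{5 \cos{\left(8 \right)}}{2} - \frac{\cos{\left(2 \right)}}{4} + \frac{3 \sin{\left(2 \right)}}{8}.

Antiderivative: F(t) = \frac{6 t \cos{\left(2 t \right)} - 3 \sin{\left(2 t \right)} - 4 \cos{\left(2 t \right)}}{8}; value = - \frac{3 \sin{\left(8 \right)}}{8} + \frac{5 \cos{\left(8 \right)}}{2} - \frac{\cos{\left(2 \right)}}{4} + \frac{3 \sin{\left(2 \right)}}{8}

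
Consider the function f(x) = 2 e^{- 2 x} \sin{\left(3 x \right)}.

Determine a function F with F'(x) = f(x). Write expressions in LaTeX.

An antiderivative is F(x) = - \frac{4 e^{- 2 x} \sin{\left(3 x \right)}}{13} - \frac{6 e^{- 2 x} \cos{\left(3 x \right)}}{13}.

Recover f(x) by differentiating a candidate F(x); any mismatch rules it out.
Check: d/dx[- \frac{4 e^{- 2 x} \sin{\left(3 x \right)}}{13} - \frac{6 e^{- 2 x} \cos{\left(3 x \right)}}{13}] = 2 e^{- 2 x} \sin{\left(3 x \right)} = f(x).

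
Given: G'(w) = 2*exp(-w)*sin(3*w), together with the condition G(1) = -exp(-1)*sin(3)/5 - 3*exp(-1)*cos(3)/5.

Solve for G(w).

Differentiate the proposed G(w) back; it has to land on the given G'(w).
A general antiderivative is -exp(-w)*sin(3*w)/5 - 3*exp(-w)*cos(3*w)/5 + C.
The condition gives C = -exp(-1)*sin(3)/5 - 3*exp(-1)*cos(3)/5 - (-exp(-1)*sin(3)/5 - 3*exp(-1)*cos(3)/5) = 0.
So G(w) = (-sin(3*w) - 3*cos(3*w))*exp(-w)/5.
Check: d/dw[(-sin(3*w) - 3*cos(3*w))*exp(-w)/5] = 2*exp(-w)*sin(3*w) = G'(w).

G(w) = (-sin(3*w) - 3*cos(3*w))*exp(-w)/5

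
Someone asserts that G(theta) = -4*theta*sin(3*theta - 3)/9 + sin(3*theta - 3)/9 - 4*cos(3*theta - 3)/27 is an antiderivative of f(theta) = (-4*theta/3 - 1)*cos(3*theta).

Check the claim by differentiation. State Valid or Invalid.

Invalid: d/dtheta[G] - f = 4*theta*cos(3*theta)/3 - 4*theta*cos(3*theta - 3)/3 + cos(3*theta) + cos(3*theta - 3)/3, which is not 0.

d/dtheta[G] = -4*theta*cos(3*theta - 3)/3 + cos(3*theta - 3)/3
d/dtheta[G] - f(theta) = 4*theta*cos(3*theta)/3 - 4*theta*cos(3*theta - 3)/3 + cos(3*theta) + cos(3*theta - 3)/3 != 0.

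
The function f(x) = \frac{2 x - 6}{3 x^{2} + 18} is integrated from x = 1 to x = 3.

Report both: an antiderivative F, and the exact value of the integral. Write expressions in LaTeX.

Antiderivative: F(x) = \frac{\log{\left(x^{2} + 6 \right)} - \sqrt{6} \operatorname{atan}{\left(\frac{\sqrt{6} x}{6} \right)}}{3}; value = - \frac{\sqrt{6} \operatorname{atan}{\left(\frac{\sqrt{6}}{2} \right)}}{3} - \frac{\log{\left(7 \right)}}{3} + \frac{\sqrt{6} \operatorname{atan}{\left(\frac{\sqrt{6}}{6} \right)}}{3} + \frac{\log{\left(15 \right)}}{3}

Whatever form F(x) takes, F'(x) = f(x) is non-negotiable.
F(x) = \frac{\log{\left(x^{2} + 6 \right)} - \sqrt{6} \operatorname{atan}{\left(\frac{\sqrt{6} x}{6} \right)}}{3} is an antiderivative of f.
Check: d/dx[\frac{\log{\left(x^{2} + 6 \right)} - \sqrt{6} \operatorname{atan}{\left(\frac{\sqrt{6} x}{6} \right)}}{3}] = \frac{2 x - 6}{3 x^{2} + 18} = f(x).
F(3) = - \frac{\sqrt{6} \operatorname{atan}{\left(\frac{\sqrt{6}}{2} \right)}}{3} + \frac{\log{\left(15 \right)}}{3}; F(1) = - \frac{\sqrt{6} \operatorname{atan}{\left(\frac{\sqrt{6}}{6} \right)}}{3} + \frac{\log{\left(7 \right)}}{3}.
Integral = F(3) - F(1) = - \frac{\sqrt{6} \operatorname{atan}{\left(\frac{\sqrt{6}}{2} \right)}}{3} - \frac{\log{\left(7 \right)}}{3} + \frac{\sqrt{6} \operatorname{atan}{\left(\frac{\sqrt{6}}{6} \right)}}{3} + \frac{\log{\left(15 \right)}}{3}.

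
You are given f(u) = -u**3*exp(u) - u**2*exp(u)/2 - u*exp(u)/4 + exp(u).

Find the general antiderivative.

f has the shape v'r + vr' for v = -u**3 + 5*u**2/2 - 21*u/4 + 25/4 and r = exp(u) — it is the derivative of the product v*r.
Check: d/du[-u**3*exp(u) + 5*u**2*exp(u)/2 - 21*u*exp(u)/4 + 25*exp(u)/4] = -u**3*exp(u) - u**2*exp(u)/2 - u*exp(u)/4 + exp(u) = f(u).

F(u) = -u**3*exp(u) + 5*u**2*exp(u)/2 - 21*u*exp(u)/4 + 25*exp(u)/4 + C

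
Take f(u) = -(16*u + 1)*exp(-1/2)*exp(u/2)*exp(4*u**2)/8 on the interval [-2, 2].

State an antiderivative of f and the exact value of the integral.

f matches the chain-rule pattern g'(h)*h' with inner function h(u) = 4*u**2 + u/2 - 1/2; substituting w = h(u) collapses the integral.
F(u) = -exp(-1/2)*exp(u/2)*exp(4*u**2)/4 is an antiderivative of f.
Check: d/du[-exp(-1/2)*exp(u/2)*exp(4*u**2)/4] = (-16*u*exp(u/2)*exp(4*u**2) - exp(u/2)*exp(4*u**2))*exp(-1/2)/8, which equals f(u).
F(2) = -exp(33/2)/4; F(-2) = -exp(29/2)/4.
Integral = F(2) - F(-2) = -exp(33/2)/4 + exp(29/2)/4.

Antiderivative: F(u) = -exp(-1/2)*exp(u/2)*exp(4*u**2)/4; value = -exp(33/2)/4 + exp(29/2)/4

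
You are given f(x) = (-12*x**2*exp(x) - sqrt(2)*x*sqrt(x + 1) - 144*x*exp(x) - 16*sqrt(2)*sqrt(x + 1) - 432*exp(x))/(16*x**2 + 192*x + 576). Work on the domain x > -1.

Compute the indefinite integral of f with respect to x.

F(x) = (-sqrt(2)*(x + 1)**(3/2) - 6*(x + 6)*exp(x))/(8*(x + 6)) + C

Whatever form F(x) takes, F'(x) = f(x) is non-negotiable.
Check: d/dx[(-sqrt(2)*(x + 1)**(3/2) - 6*(x + 6)*exp(x))/(8*(x + 6))] = (-12*x**2*exp(x) - sqrt(2)*x*sqrt(x + 1) - 144*x*exp(x) - 16*sqrt(2)*sqrt(x + 1) - 432*exp(x))/(16*x**2 + 192*x + 576) = f(x).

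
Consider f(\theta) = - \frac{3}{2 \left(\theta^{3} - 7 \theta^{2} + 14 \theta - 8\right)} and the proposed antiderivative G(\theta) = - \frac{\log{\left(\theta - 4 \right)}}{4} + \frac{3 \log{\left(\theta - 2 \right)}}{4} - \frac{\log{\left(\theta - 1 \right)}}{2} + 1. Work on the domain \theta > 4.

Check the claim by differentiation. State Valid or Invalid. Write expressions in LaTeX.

Valid - the claim checks out under differentiation.

d/d\theta[G] = - \frac{3}{2 \theta^{3} - 14 \theta^{2} + 28 \theta - 16}
This equals f(\theta) exactly, so the claim holds.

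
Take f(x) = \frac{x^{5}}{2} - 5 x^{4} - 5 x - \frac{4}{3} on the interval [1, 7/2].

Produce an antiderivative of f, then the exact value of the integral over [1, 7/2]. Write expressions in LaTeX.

Integrate term by term and add the pieces.
F(x) = \frac{x^{6}}{12} - x^{5} - \frac{5 x^{2}}{2} - \frac{4 x}{3} is an antiderivative of f.
Check: d/dx[\frac{x^{6}}{12} - x^{5} - \frac{5 x^{2}}{2} - \frac{4 x}{3}] = \frac{x^{5}}{2} - 5 x^{4} - 5 x - \frac{4}{3} = f(x).
F(7/2) = - \frac{312823}{768}; F(1) = - \frac{19}{4}.
Integral = F(7/2) - F(1) = - \frac{309175}{768}.

Antiderivative: F(x) = \frac{x^{6}}{12} - x^{5} - \frac{5 x^{2}}{2} - \frac{4 x}{3}; value = - \frac{309175}{768}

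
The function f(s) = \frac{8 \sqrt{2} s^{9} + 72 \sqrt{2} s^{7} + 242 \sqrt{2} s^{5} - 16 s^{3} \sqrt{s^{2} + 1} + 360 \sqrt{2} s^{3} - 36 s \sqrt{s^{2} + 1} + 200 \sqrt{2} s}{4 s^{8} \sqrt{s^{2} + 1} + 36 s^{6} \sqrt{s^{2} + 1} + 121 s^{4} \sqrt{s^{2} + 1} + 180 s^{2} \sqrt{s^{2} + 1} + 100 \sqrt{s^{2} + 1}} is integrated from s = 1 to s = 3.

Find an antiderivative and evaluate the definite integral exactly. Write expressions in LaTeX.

Antiderivative: F(s) = \frac{2 \left(\sqrt{2} \sqrt{s^{2} + 1} \left(2 s^{4} + 9 s^{2} + 10\right) + 1\right)}{2 s^{4} + 9 s^{2} + 10}; value = - \frac{21716}{5313} + 4 \sqrt{5}

A first test for any F(s): its s-derivative must equal f(s) identically.
F(s) = \frac{2 \left(\sqrt{2} \sqrt{s^{2} + 1} \left(2 s^{4} + 9 s^{2} + 10\right) + 1\right)}{2 s^{4} + 9 s^{2} + 10} is an antiderivative of f.
Check: d/ds[\frac{2 \left(\sqrt{2} \sqrt{s^{2} + 1} \left(2 s^{4} + 9 s^{2} + 10\right) + 1\right)}{2 s^{4} + 9 s^{2} + 10}] = \frac{8 \sqrt{2} s^{9} + 72 \sqrt{2} s^{7} + 242 \sqrt{2} s^{5} - 16 s^{3} \sqrt{s^{2} + 1} + 360 \sqrt{2} s^{3} - 36 s \sqrt{s^{2} + 1} + 200 \sqrt{2} s}{4 s^{8} \sqrt{s^{2} + 1} + 36 s^{6} \sqrt{s^{2} + 1} + 121 s^{4} \sqrt{s^{2} + 1} + 180 s^{2} \sqrt{s^{2} + 1} + 100 \sqrt{s^{2} + 1}} = f(s).
F(3) = \frac{2}{253} + 4 \sqrt{5}; F(1) = \frac{86}{21}.
Integral = F(3) - F(1) = - \frac{21716}{5313} + 4 \sqrt{5}.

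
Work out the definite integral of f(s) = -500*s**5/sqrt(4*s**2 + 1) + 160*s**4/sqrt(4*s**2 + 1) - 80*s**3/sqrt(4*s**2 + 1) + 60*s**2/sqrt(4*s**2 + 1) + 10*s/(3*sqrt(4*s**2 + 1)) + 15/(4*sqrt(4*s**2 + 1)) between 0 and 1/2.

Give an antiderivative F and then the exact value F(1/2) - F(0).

Recognize the product-rule pattern: f = u'v + uv' with u = -5*sqrt(4*s**2 + 1), v = 5*s**4 - 2*s**3 - s**2/3 - 3*s/4, so integration by parts undoes it.
F(s) = -5*s*sqrt(4*s**2 + 1)*(60*s**3 - 24*s**2 - 4*s - 9)/12 is an antiderivative of f.
Check: d/ds[-5*s*sqrt(4*s**2 + 1)*(60*s**3 - 24*s**2 - 4*s - 9)/12] = (-6000*s**5 + 1920*s**4 - 960*s**3 + 720*s**2 + 40*s + 45)/(12*sqrt(4*s**2 + 1)), which equals f(s).
F(1/2) = 95*sqrt(2)/48; F(0) = 0.
Integral = F(1/2) - F(0) = 95*sqrt(2)/48.

Antiderivative: F(s) = -5*s*sqrt(4*s**2 + 1)*(60*s**3 - 24*s**2 - 4*s - 9)/12; value = 95*sqrt(2)/48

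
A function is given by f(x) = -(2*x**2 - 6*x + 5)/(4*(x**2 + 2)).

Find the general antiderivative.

For F(x) to be correct the identity F'(x) - f(x) = 0 must hold.
Check: d/dx[-x/2 + 3*log(x**2 + 2)/4 - sqrt(2)*atan(sqrt(2)*x/2)/8] = (-2*x**2 + 6*x - 5)/(4*x**2 + 8), which equals f(x).

F(x) = -x/2 + 3*log(x**2 + 2)/4 - sqrt(2)*atan(sqrt(2)*x/2)/8 + C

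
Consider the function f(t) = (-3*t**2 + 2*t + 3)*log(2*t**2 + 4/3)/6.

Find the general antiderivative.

An antiderivative F(t) passes only if d/dt[F] lands on f(t) exactly.
Check: d/dt[(6*t**3 - 9*t**2 + 9*t*(-t**2 + t + 3)*log(2*t**2 + 4/3) - 66*t + 6*log(t**2 + 2/3) + 22*sqrt(6)*atan(sqrt(6)*t/2))/54] = -t**2*log(t**2 + 2/3)/2 - t**2*log(2)/2 + t*log(t**2 + 2/3)/3 + t*log(2)/3 + log(t**2 + 2/3)/2 + log(2)/2, which equals f(t).

F(t) = (6*t**3 - 9*t**2 + 9*t*(-t**2 + t + 3)*log(2*t**2 + 4/3) - 66*t + 6*log(t**2 + 2/3) + 22*sqrt(6)*atan(sqrt(6)*t/2))/54 + C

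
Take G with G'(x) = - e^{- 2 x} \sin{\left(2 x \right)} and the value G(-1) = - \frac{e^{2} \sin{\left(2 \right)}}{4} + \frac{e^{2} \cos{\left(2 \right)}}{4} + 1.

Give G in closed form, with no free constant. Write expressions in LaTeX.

Any candidate G(x) must reproduce the stated G'(x) exactly.
A general antiderivative is \frac{e^{- 2 x} \sin{\left(2 x \right)}}{4} + \frac{e^{- 2 x} \cos{\left(2 x \right)}}{4} + C.
The condition gives C = - \frac{e^{2} \sin{\left(2 \right)}}{4} + \frac{e^{2} \cos{\left(2 \right)}}{4} + 1 - (- \frac{e^{2} \sin{\left(2 \right)}}{4} + \frac{e^{2} \cos{\left(2 \right)}}{4}) = 1.
So G(x) = 1 + \frac{e^{- 2 x} \sin{\left(2 x \right)}}{4} + \frac{e^{- 2 x} \cos{\left(2 x \right)}}{4}.
Check: d/dx[1 + \frac{e^{- 2 x} \sin{\left(2 x \right)}}{4} + \frac{e^{- 2 x} \cos{\left(2 x \right)}}{4}] = - e^{- 2 x} \sin{\left(2 x \right)} = G'(x).

G(x) = 1 + \frac{e^{- 2 x} \sin{\left(2 x \right)}}{4} + \frac{e^{- 2 x} \cos{\left(2 x \right)}}{4}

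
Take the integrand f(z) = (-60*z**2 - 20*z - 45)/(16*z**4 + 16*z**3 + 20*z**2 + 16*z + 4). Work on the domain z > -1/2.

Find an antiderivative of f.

A first test for any F(z): its z-derivative must equal f(z) identically.
Check: d/dz[-5*atan(z)/4 + 5/(2*z + 1)] = (-60*z**2 - 20*z - 45)/(16*z**4 + 16*z**3 + 20*z**2 + 16*z + 4) = f(z).

An antiderivative is F(z) = -5*atan(z)/4 + 5/(2*z + 1).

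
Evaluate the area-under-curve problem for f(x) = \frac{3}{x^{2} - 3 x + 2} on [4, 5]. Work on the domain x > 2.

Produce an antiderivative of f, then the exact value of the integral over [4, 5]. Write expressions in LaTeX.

Antiderivative: F(x) = - 3 \left(- \log{\left(x - 2 \right)} + \log{\left(x - 1 \right)}\right); value = - 3 \log{\left(4 \right)} - 3 \log{\left(2 \right)} + 6 \log{\left(3 \right)}

The denominator factors as \left(x - 2\right) \left(x - 1\right); partial fractions split f into directly integrable pieces: - \frac{3}{x - 1} + \frac{3}{x - 2}.
F(x) = - 3 \left(- \log{\left(x - 2 \right)} + \log{\left(x - 1 \right)}\right) is an antiderivative of f.
Check: d/dx[- 3 \left(- \log{\left(x - 2 \right)} + \log{\left(x - 1 \right)}\right)] = \frac{3}{x^{2} - 3 x + 2} = f(x).
F(5) = - 3 \log{\left(4 \right)} + 3 \log{\left(3 \right)}; F(4) = - 3 \log{\left(3 \right)} + 3 \log{\left(2 \right)}.
Integral = F(5) - F(4) = - 3 \log{\left(4 \right)} - 3 \log{\left(2 \right)} + 6 \log{\left(3 \right)}.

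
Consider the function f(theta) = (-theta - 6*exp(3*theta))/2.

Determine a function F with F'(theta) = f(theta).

Any candidate F(theta) must reproduce f(theta) exactly when differentiated.
Check: d/dtheta[-theta**2/4 - exp(3*theta)] = -theta/2 - 3*exp(3*theta), which equals f(theta).

An antiderivative is F(theta) = -theta**2/4 - exp(3*theta).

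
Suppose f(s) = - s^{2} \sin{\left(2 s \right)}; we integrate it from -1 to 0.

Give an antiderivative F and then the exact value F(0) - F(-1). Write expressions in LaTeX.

Antiderivative: F(s) = \frac{s^{2} \cos{\left(2 s \right)}}{2} - \frac{s \sin{\left(2 s \right)}}{2} - \frac{\cos{\left(2 s \right)}}{4}; value = - \frac{1}{4} - \frac{\cos{\left(2 \right)}}{4} + \frac{\sin{\left(2 \right)}}{2}

A candidate is checked by its d/ds: the result must match f(s).
F(s) = \frac{s^{2} \cos{\left(2 s \right)}}{2} - \frac{s \sin{\left(2 s \right)}}{2} - \frac{\cos{\left(2 s \right)}}{4} is an antiderivative of f.
Check: d/ds[\frac{s^{2} \cos{\left(2 s \right)}}{2} - \frac{s \sin{\left(2 s \right)}}{2} - \frac{\cos{\left(2 s \right)}}{4}] = - s^{2} \sin{\left(2 s \right)} = f(s).
F(0) = - \frac{1}{4}; F(-1) = - \frac{\sin{\left(2 \right)}}{2} + \frac{\cos{\left(2 \right)}}{4}.
Integral = F(0) - F(-1) = - \frac{1}{4} - \frac{\cos{\left(2 \right)}}{4} + \frac{\sin{\left(2 \right)}}{2}.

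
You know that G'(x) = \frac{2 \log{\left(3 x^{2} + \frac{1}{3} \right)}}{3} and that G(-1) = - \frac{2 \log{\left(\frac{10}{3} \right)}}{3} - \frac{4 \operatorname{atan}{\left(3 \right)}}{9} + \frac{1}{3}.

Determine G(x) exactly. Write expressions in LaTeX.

Recover the given G'(x) by differentiating a candidate G(x); any mismatch rules it out.
A general antiderivative is \frac{2 x \log{\left(3 x^{2} + \frac{1}{3} \right)}}{3} - \frac{4 x}{3} + \frac{4 \operatorname{atan}{\left(3 x \right)}}{9} + C.
The condition gives C = - \frac{2 \log{\left(\frac{10}{3} \right)}}{3} - \frac{4 \operatorname{atan}{\left(3 \right)}}{9} + \frac{1}{3} - (- \frac{2 \log{\left(\frac{10}{3} \right)}}{3} - \frac{4 \operatorname{atan}{\left(3 \right)}}{9} + \frac{4}{3}) = -1.
So G(x) = \frac{2 x \log{\left(3 x^{2} + \frac{1}{3} \right)}}{3} - \frac{4 x}{3} + \frac{4 \operatorname{atan}{\left(3 x \right)}}{9} - 1.
Check: d/dx[\frac{2 x \log{\left(3 x^{2} + \frac{1}{3} \right)}}{3} - \frac{4 x}{3} + \frac{4 \operatorname{atan}{\left(3 x \right)}}{9} - 1] = \frac{2 \log{\left(3 x^{2} + \frac{1}{3} \right)}}{3} = G'(x).

G(x) = \frac{2 x \log{\left(3 x^{2} + \frac{1}{3} \right)}}{3} - \frac{4 x}{3} + \frac{4 \operatorname{atan}{\left(3 x \right)}}{9} - 1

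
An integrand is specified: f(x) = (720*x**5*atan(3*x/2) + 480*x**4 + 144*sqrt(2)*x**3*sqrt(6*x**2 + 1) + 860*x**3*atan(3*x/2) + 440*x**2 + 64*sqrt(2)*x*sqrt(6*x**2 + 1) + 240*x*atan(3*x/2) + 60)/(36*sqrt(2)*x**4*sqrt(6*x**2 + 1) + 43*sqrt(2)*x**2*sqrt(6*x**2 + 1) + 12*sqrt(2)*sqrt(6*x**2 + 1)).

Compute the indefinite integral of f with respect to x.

Since d/dx undoes antidifferentiation here, F'(x) = f(x) is required of F(x).
Check: d/dx[(5*sqrt(2)*sqrt(6*x**2 + 1)*atan(3*x/2) + 6*log(2*x**2 + 3/2))/3] = (360*sqrt(2)*x**5*atan(3*x/2) + 240*sqrt(2)*x**4 + 144*x**3*sqrt(6*x**2 + 1) + 430*sqrt(2)*x**3*atan(3*x/2) + 220*sqrt(2)*x**2 + 64*x*sqrt(6*x**2 + 1) + 120*sqrt(2)*x*atan(3*x/2) + 30*sqrt(2))/(36*x**4*sqrt(6*x**2 + 1) + 43*x**2*sqrt(6*x**2 + 1) + 12*sqrt(6*x**2 + 1)), which equals f(x).

F(x) = (5*sqrt(2)*sqrt(6*x**2 + 1)*atan(3*x/2) + 6*log(2*x**2 + 3/2))/3 + C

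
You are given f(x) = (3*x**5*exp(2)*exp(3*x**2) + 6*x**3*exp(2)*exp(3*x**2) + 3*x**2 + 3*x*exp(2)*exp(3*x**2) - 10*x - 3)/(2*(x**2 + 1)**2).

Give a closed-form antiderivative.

An antiderivative is F(x) = (-6*x + (x**2 + 1)*exp(3*x**2 + 2) + 10)/(4*(x**2 + 1)).

Check any antiderivative F(x) by computing F'(x) and comparing it with f(x).
Check: d/dx[(-6*x + (x**2 + 1)*exp(3*x**2 + 2) + 10)/(4*(x**2 + 1))] = (3*x**5*exp(2)*exp(3*x**2) + 6*x**3*exp(2)*exp(3*x**2) + 3*x**2 + 3*x*exp(2)*exp(3*x**2) - 10*x - 3)/(2*x**4 + 4*x**2 + 2), which equals f(x).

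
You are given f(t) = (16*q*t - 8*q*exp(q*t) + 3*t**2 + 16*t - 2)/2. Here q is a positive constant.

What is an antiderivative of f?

A candidate is checked by its d/dt: the result must match f(t).
Check: d/dt[4*q*t**2 + t**3/2 + 4*t**2 - t - 4*exp(q*t)] = 8*q*t - 4*q*exp(q*t) + 3*t**2/2 + 8*t - 1, which equals f(t).

An antiderivative is F(t) = 4*q*t**2 + t**3/2 + 4*t**2 - t - 4*exp(q*t).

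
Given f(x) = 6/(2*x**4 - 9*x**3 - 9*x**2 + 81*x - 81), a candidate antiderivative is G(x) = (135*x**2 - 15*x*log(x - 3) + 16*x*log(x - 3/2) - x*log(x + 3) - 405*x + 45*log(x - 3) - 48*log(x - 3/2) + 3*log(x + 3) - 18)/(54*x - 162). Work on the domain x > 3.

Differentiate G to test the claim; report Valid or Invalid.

Invalid: d/dx[G] - f = 5/2, which is not 0.

d/dx[G] = (10*x**4 - 45*x**3 - 45*x**2 + 405*x - 393)/(4*x**4 - 18*x**3 - 18*x**2 + 162*x - 162)
d/dx[G] - f(x) = 5/2 != 0.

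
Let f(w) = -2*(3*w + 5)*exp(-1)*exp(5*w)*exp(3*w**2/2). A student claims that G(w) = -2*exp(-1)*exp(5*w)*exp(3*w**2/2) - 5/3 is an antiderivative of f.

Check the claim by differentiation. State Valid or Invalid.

d/dw[G] = (-6*w*exp(5*w)*exp(3*w**2/2) - 10*exp(5*w)*exp(3*w**2/2))*exp(-1)
This equals f(w) exactly, so the claim holds.

Valid: G'(w) = f(w).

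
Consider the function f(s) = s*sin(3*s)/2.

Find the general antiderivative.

F(s) = -(3*s*cos(3*s) - sin(3*s))/18 + C

A first test for any F(s): its s-derivative must equal f(s) identically.
Check: d/ds[-(3*s*cos(3*s) - sin(3*s))/18] = s*sin(3*s)/2 = f(s).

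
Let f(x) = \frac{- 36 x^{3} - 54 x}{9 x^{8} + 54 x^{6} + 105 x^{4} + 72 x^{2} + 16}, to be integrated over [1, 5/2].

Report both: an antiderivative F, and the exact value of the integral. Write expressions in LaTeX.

f matches the chain-rule pattern g'(h)*h' with inner function h(x) = \frac{x^{4}}{2} + \frac{3 x^{2}}{2} + \frac{2}{3}; substituting u = h(x) collapses the integral.
F(x) = \frac{1}{2 \left(\frac{x^{4}}{2} + \frac{3 x^{2}}{2} + \frac{2}{3}\right)} is an antiderivative of f.
Check: d/dx[\frac{1}{2 \left(\frac{x^{4}}{2} + \frac{3 x^{2}}{2} + \frac{2}{3}\right)}] = \frac{- 36 x^{3} - 54 x}{9 x^{8} + 54 x^{6} + 105 x^{4} + 72 x^{2} + 16} = f(x).
F(5/2) = \frac{48}{2839}; F(1) = \frac{3}{16}.
Integral = F(5/2) - F(1) = - \frac{7749}{45424}.

Antiderivative: F(x) = \frac{1}{2 \left(\frac{x^{4}}{2} + \frac{3 x^{2}}{2} + \frac{2}{3}\right)}; value = - \frac{7749}{45424}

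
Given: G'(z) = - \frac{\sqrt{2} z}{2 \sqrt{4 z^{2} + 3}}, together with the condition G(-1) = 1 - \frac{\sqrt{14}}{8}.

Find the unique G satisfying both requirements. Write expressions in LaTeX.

G(z) = \frac{- \sqrt{2} \sqrt{4 z^{2} + 3} + 8}{8}

G'(z) matches the chain-rule pattern g'(h)*h' with inner function h(z) = 2 z^{2} + \frac{3}{2}; substituting u = h(z) collapses the integral.
A general antiderivative is - \frac{\sqrt{2 z^{2} + \frac{3}{2}}}{4} + C.
The condition gives C = 1 - \frac{\sqrt{14}}{8} - (- \frac{\sqrt{14}}{8}) = 1.
So G(z) = \frac{- \sqrt{2} \sqrt{4 z^{2} + 3} + 8}{8}.
Check: d/dz[\frac{- \sqrt{2} \sqrt{4 z^{2} + 3} + 8}{8}] = - \frac{\sqrt{2} z}{2 \sqrt{4 z^{2} + 3}} = G'(z).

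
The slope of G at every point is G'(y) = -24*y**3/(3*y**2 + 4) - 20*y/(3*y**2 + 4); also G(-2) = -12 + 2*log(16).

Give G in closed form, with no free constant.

G(y) = -4*y**2 + 2*log(3*y**2 + 4) + 4

The integrand splits into summands that can be handled one at a time.
A general antiderivative is -4*y**2 + 2*log(3*y**2 + 4) + 3 + C.
The condition gives C = -12 + 2*log(16) - (-13 + 2*log(16)) = 1.
So G(y) = -4*y**2 + 2*log(3*y**2 + 4) + 4.
Check: d/dy[-4*y**2 + 2*log(3*y**2 + 4) + 4] = (-24*y**3 - 20*y)/(3*y**2 + 4), which equals G'(y).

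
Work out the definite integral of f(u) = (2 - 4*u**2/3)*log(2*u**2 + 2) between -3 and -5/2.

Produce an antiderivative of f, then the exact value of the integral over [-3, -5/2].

A candidate is checked by its d/du: the result must match f(u).
F(u) = -4*u**3*log(2*u**2 + 2)/9 + 8*u**3/27 + 2*u*log(2*u**2 + 2) - 44*u/9 + 44*atan(u)/9 is an antiderivative of f.
Check: d/du[-4*u**3*log(2*u**2 + 2)/9 + 8*u**3/27 + 2*u*log(2*u**2 + 2) - 44*u/9 + 44*atan(u)/9] = -4*u**2*log(u**2 + 1)/3 - 4*u**2*log(2)/3 + 2*log(u**2 + 1) + 2*log(2), which equals f(u).
F(-5/2) = -44*atan(5/2)/9 + 35*log(29/2)/18 + 205/27; F(-3) = -44*atan(3)/9 + 20/3 + 6*log(20).
Integral = F(-5/2) - F(-3) = -6*log(20) - 44*atan(5/2)/9 + 25/27 + 35*log(29/2)/18 + 44*atan(3)/9.

Antiderivative: F(u) = -4*u**3*log(2*u**2 + 2)/9 + 8*u**3/27 + 2*u*log(2*u**2 + 2) - 44*u/9 + 44*atan(u)/9; value = -6*log(20) - 44*atan(5/2)/9 + 25/27 + 35*log(29/2)/18 + 44*atan(3)/9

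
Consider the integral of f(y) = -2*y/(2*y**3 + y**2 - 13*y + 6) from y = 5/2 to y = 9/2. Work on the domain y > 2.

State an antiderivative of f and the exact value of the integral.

Factor the denominator ((y - 2)*(y + 3)*(2*y - 1)) and decompose: f = 4/(21*(2*y - 1)) + 6/(35*(y + 3)) - 4/(15*(y - 2)); each piece integrates to a log, atan, or power term.
F(y) = -4*log(y - 2)/15 + 2*log(y - 1/2)/21 + 6*log(y + 3)/35 is an antiderivative of f.
Check: d/dy[-4*log(y - 2)/15 + 2*log(y - 1/2)/21 + 6*log(y + 3)/35] = -2*y/(2*y**3 + y**2 - 13*y + 6) = f(y).
F(9/2) = -4*log(5/2)/15 + 2*log(4)/21 + 6*log(15/2)/35; F(5/2) = 38*log(2)/105 + 6*log(11/2)/35.
Integral = F(9/2) - F(5/2) = -6*log(11/2)/35 - 38*log(2)/105 - 4*log(5/2)/15 + 2*log(4)/21 + 6*log(15/2)/35.

Antiderivative: F(y) = -4*log(y - 2)/15 + 2*log(y - 1/2)/21 + 6*log(y + 3)/35; value = -6*log(11/2)/35 - 38*log(2)/105 - 4*log(5/2)/15 + 2*log(4)/21 + 6*log(15/2)/35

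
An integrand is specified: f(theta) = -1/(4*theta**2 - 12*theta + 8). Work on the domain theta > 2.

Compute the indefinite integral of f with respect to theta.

Factor the denominator (4*(theta - 2)*(theta - 1)) and decompose: f = 1/(4*(theta - 1)) - 1/(4*(theta - 2)); each piece integrates to a log, atan, or power term.
Check: d/dtheta[-log(theta - 2)/4 + log(theta - 1)/4] = -1/(4*theta**2 - 12*theta + 8) = f(theta).

F(theta) = -log(theta - 2)/4 + log(theta - 1)/4 + C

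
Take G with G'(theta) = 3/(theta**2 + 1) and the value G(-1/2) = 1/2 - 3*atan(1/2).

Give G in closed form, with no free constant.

A first test for any G(theta): its theta-derivative must equal the given G'(theta).
A general antiderivative is 3*atan(theta) + C.
The condition gives C = 1/2 - 3*atan(1/2) - (-3*atan(1/2)) = 1/2.
So G(theta) = (6*atan(theta) + 1)/2.
Check: d/dtheta[(6*atan(theta) + 1)/2] = 3/(theta**2 + 1) = G'(theta).

G(theta) = (6*atan(theta) + 1)/2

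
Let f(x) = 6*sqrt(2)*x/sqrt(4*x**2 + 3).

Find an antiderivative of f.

The substitution u = 2*x**2 + 3/2 works: f is exactly (dF/du)*(du/dx) for that inner function.
Check: d/dx[3*sqrt(2)*sqrt(4*x**2 + 3)/2] = 6*sqrt(2)*x/sqrt(4*x**2 + 3) = f(x).

An antiderivative is F(x) = 3*sqrt(2)*sqrt(4*x**2 + 3)/2.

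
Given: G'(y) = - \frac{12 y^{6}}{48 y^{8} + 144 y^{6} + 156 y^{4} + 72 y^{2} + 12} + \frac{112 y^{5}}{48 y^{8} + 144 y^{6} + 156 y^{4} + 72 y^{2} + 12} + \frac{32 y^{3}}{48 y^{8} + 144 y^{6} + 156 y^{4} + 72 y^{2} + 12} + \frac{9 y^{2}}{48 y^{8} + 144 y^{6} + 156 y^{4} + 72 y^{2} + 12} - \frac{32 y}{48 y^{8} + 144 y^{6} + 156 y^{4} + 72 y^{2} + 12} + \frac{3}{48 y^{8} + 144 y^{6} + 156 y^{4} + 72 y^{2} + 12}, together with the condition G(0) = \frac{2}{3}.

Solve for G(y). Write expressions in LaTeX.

Integrate term by term and add the pieces.
A general antiderivative is \frac{\frac{y}{4} - 2}{y^{2} + 1} + \frac{5}{3 \left(2 y^{2} + 1\right)} + C.
The condition gives C = \frac{2}{3} - (- \frac{1}{3}) = 1.
So G(y) = \frac{24 y^{4} + 6 y^{3} + 8 y^{2} + 3 y + 8}{24 y^{4} + 36 y^{2} + 12}.
Check: d/dy[\frac{24 y^{4} + 6 y^{3} + 8 y^{2} + 3 y + 8}{24 y^{4} + 36 y^{2} + 12}] = \frac{- 12 y^{6} + 112 y^{5} + 32 y^{3} + 9 y^{2} - 32 y + 3}{48 y^{8} + 144 y^{6} + 156 y^{4} + 72 y^{2} + 12}, which equals G'(y).

G(y) = \frac{24 y^{4} + 6 y^{3} + 8 y^{2} + 3 y + 8}{24 y^{4} + 36 y^{2} + 12}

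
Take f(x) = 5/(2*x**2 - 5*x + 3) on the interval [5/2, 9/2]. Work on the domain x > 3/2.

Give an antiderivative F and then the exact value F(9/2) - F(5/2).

Antiderivative: F(x) = 5*log(x - 3/2) - 5*log(x - 1); value = -5*log(7/2) + 5*log(3/2) + 5*log(3)

Factor the denominator ((x - 1)*(2*x - 3)) and decompose: f = 10/(2*x - 3) - 5/(x - 1); each piece integrates to a log, atan, or power term.
F(x) = 5*log(x - 3/2) - 5*log(x - 1) is an antiderivative of f.
Check: d/dx[5*log(x - 3/2) - 5*log(x - 1)] = 5/(2*x**2 - 5*x + 3) = f(x).
F(9/2) = -5*log(7/2) + 5*log(3); F(5/2) = -5*log(3/2).
Integral = F(9/2) - F(5/2) = -5*log(7/2) + 5*log(3/2) + 5*log(3).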